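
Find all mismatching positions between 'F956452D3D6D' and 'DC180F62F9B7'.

Differing positions: 1, 2, 3, 4, 5, 6, 7, 8, 9, 10, 11, 12. Hamming distance = 12.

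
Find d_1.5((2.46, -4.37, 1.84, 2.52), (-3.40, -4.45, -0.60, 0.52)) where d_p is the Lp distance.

(Σ|x_i - y_i|^1.5)^(1/1.5) = (|2.46 - (-3.4)|^1.5 + |-4.37 - (-4.45)|^1.5 + |1.84 - (-0.6)|^1.5 + |2.52 - 0.52|^1.5)^(1/1.5)
= (5.86^1.5 + 0.08^1.5 + 2.44^1.5 + 2^1.5)^(1/1.5) ≈ (14.1856 + 0.0226 + 3.8114 + 2.8284)^(1/1.5) = (20.848)^(1/1.5) ≈ 7.5749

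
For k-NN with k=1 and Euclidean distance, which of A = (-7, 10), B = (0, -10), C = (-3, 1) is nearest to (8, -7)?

Distances: d(A) ≈ 22.6716, d(B) ≈ 8.544, d(C) ≈ 13.6015. Nearest: B = (0, -10) with distance 8.544.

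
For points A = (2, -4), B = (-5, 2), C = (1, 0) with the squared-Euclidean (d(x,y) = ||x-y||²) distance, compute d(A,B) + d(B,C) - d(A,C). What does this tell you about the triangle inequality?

d(A,B) = 7² + 6² = 85, d(B,C) = 6² + 2² = 40, d(A,C) = 1² + 4² = 17.
d(A,B) + d(B,C) - d(A,C) = 85 + 40 - 17 = 125 - 17 = 108. This is ≥ 0, so the triangle inequality holds for these points.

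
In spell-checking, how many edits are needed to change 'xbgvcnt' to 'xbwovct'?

Let D[i][j] be the edit distance between the first i characters of 'xbgvcnt' and the first j characters of 'xbwovct', with D[i][0] = i, D[0][j] = j, and D[i][j] = D[i-1][j-1] if the characters match, else 1 + min(D[i-1][j], D[i][j-1], D[i-1][j-1]). Filling the table (rows: prefixes of 'xbgvcnt', columns: prefixes of 'xbwovct'):
     ε  x  b  w  o  v  c  t
  ε  0  1  2  3  4  5  6  7
  x  1  0  1  2  3  4  5  6
  b  2  1  0  1  2  3  4  5
  g  3  2  1  1  2  3  4  5
  v  4  3  2  2  2  2  3  4
  c  5  4  3  3  3  3  2  3
  n  6  5  4  4  4  4  3  3
  t  7  6  5  5  5  5  4  3
The bottom-right entry gives D[7][7] = 3, so no sequence of fewer than 3 edits works. Backtracking through the table gives one optimal edit sequence (3 edits):
  xbgvcnt → xbwgvcnt (ins w @3)
  xbwgvcnt → xbwovcnt (sub g→o @4)
  xbwovcnt → xbwovct (del n @7)
Edit distance = 3.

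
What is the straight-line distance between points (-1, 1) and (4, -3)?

√(Σ(x_i - y_i)²) = √((-1 - 4)² + (1 - (-3))²)
= √((-5)² + 4²) = √(25 + 16) = √41 ≈ 6.4031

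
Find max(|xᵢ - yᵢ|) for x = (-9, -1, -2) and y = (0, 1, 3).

max(|x_i - y_i|) = max(|-9 - 0|, |-1 - 1|, |-2 - 3|) = max(9, 2, 5) = 9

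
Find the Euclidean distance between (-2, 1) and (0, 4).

√(Σ(x_i - y_i)²) = √((-2 - 0)² + (1 - 4)²)
= √((-2)² + (-3)²) = √(4 + 9) = √13 ≈ 3.6056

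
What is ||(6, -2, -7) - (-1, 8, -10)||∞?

max(|x_i - y_i|) = max(|6 - (-1)|, |-2 - 8|, |-7 - (-10)|) = max(7, 10, 3) = 10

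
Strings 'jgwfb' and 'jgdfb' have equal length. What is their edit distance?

Let D[i][j] be the edit distance between the first i characters of 'jgwfb' and the first j characters of 'jgdfb', with D[i][0] = i, D[0][j] = j, and D[i][j] = D[i-1][j-1] if the characters match, else 1 + min(D[i-1][j], D[i][j-1], D[i-1][j-1]). Filling the table (rows: prefixes of 'jgwfb', columns: prefixes of 'jgdfb'):
     ε  j  g  d  f  b
  ε  0  1  2  3  4  5
  j  1  0  1  2  3  4
  g  2  1  0  1  2  3
  w  3  2  1  1  2  3
  f  4  3  2  2  1  2
  b  5  4  3  3  2  1
The bottom-right entry gives D[5][5] = 1, so no sequence of fewer than 1 edit works. Backtracking through the table gives one optimal edit sequence (1 edit):
  jgwfb → jgdfb (sub w→d @3)
Edit distance = 1.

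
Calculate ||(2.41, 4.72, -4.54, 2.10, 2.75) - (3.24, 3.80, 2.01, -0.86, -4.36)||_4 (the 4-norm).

(Σ|x_i - y_i|^4)^(1/4) = (|2.41 - 3.24|^4 + |4.72 - 3.8|^4 + |-4.54 - 2.01|^4 + |2.1 - (-0.86)|^4 + |2.75 - (-4.36)|^4)^(1/4)
= (0.83^4 + 0.92^4 + 6.55^4 + 2.96^4 + 7.11^4)^(1/4) ≈ (0.4746 + 0.7164 + 1840.6245 + 76.7656 + 2555.5148)^(1/4) = (4474.0959)^(1/4) ≈ 8.1786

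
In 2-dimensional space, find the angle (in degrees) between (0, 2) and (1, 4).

With u = (0, 2), v = (1, 4):
u·v = 0·1 + 2·4 = 0 + 8 = 8.
|u| = √(0² + 2²) = √4, |v| = √(1² + 4²) = √17, so |u||v| = √(4·17) = √68.
cos θ = (u·v)/(|u||v|) = 8/√68 ≈ 0.970143
θ = arccos(0.970143) ≈ 14.04°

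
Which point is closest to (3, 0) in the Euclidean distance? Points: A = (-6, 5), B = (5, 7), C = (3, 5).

Distances: d(A) ≈ 10.2956, d(B) ≈ 7.2801, d(C) = 5. Nearest: C = (3, 5) with distance 5.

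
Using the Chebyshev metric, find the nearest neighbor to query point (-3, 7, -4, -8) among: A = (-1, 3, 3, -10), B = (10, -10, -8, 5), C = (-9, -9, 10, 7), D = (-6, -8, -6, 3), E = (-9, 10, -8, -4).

Distances: d(A) = 7, d(B) = 17, d(C) = 16, d(D) = 15, d(E) = 6. Nearest: E = (-9, 10, -8, -4) with distance 6.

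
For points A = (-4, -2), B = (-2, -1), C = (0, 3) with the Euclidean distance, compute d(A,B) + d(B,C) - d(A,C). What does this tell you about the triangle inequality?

d(A,B) = √(2² + 1²) = √5 ≈ 2.2361, d(B,C) = √(2² + 4²) = √20 ≈ 4.4721, d(A,C) = √(4² + 5²) = √41 ≈ 6.4031.
d(A,B) + d(B,C) - d(A,C) = 2.2361 + 4.4721 - 6.4031 = 6.7082 - 6.4031 = 0.3051 (to 4 decimal places). This is ≥ 0, so the triangle inequality holds for these points.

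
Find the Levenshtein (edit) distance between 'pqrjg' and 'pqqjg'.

Let D[i][j] be the edit distance between the first i characters of 'pqrjg' and the first j characters of 'pqqjg', with D[i][0] = i, D[0][j] = j, and D[i][j] = D[i-1][j-1] if the characters match, else 1 + min(D[i-1][j], D[i][j-1], D[i-1][j-1]). Filling the table (rows: prefixes of 'pqrjg', columns: prefixes of 'pqqjg'):
     ε  p  q  q  j  g
  ε  0  1  2  3  4  5
  p  1  0  1  2  3  4
  q  2  1  0  1  2  3
  r  3  2  1  1  2  3
  j  4  3  2  2  1  2
  g  5  4  3  3  2  1
The bottom-right entry gives D[5][5] = 1, so no sequence of fewer than 1 edit works. Backtracking through the table gives one optimal edit sequence (1 edit):
  pqrjg → pqqjg (sub r→q @3)
Edit distance = 1.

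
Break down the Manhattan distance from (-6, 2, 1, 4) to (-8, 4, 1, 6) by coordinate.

Σ|x_i - y_i| = |-6 - (-8)| + |2 - 4| + |1 - 1| + |4 - 6| = 2 + 2 + 0 + 2 = 6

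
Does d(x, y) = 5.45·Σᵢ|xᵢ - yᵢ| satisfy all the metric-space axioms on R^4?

Yes. The L1 (Manhattan) norm induces a metric on R^4, and multiplying a metric by a positive constant 5.45 > 0 preserves all four axioms: non-negativity (5.45·||x-y|| ≥ 0), identity (5.45·||x-y|| = 0 ⟺ ||x-y|| = 0 ⟺ x = y), symmetry (||x-y|| = ||y-x||), and the triangle inequality (5.45·||x-z|| ≤ 5.45·||x-y|| + 5.45·||y-z||). So d is a metric.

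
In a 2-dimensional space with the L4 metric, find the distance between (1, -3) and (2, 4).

(Σ|x_i - y_i|^4)^(1/4) = (|1 - 2|^4 + |-3 - 4|^4)^(1/4)
= (1^4 + 7^4)^(1/4) = (1 + 2401)^(1/4) = (2402)^(1/4) ≈ 7.0007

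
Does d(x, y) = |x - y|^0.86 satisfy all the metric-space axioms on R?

Yes. With 0 < p = 0.86 ≤ 1, d(x,y) = |x-y|^0.86 is a metric on R. Non-negativity and symmetry are immediate; |x-y|^0.86 = 0 ⟺ |x-y| = 0 ⟺ x = y. For the triangle inequality, the function t ↦ t^0.86 is subadditive on [0,∞) when p ≤ 1, so |x-z|^0.86 ≤ (|x-y| + |y-z|)^0.86 ≤ |x-y|^0.86 + |y-z|^0.86.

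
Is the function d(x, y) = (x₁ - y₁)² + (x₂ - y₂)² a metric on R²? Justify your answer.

No. The squared Euclidean distance fails the triangle inequality. Counterexample: x = (0, 0), y = (1, 3), z = (2, 6). d(x,z) = 2² + 6² = 40, but d(x,y) + d(y,z) = (1² + 3²) + (1² + 3²) = 10 + 10 = 20. Since 40 > 20, the triangle inequality is violated. (Note: √d, the ordinary Euclidean distance, IS a metric.)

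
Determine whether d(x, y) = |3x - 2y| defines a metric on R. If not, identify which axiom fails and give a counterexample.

No. d fails symmetry: d(1, 3) = |3·1 - 2·3| = |-3| = 3, but d(3, 1) = |3·3 - 2·1| = |7| = 7. Since 3 ≠ 7, d(x,y) ≠ d(y,x) in general.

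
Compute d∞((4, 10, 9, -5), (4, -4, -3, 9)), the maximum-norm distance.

max(|x_i - y_i|) = max(|4 - 4|, |10 - (-4)|, |9 - (-3)|, |-5 - 9|) = max(0, 14, 12, 14) = 14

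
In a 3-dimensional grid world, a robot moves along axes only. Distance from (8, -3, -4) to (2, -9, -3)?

Σ|x_i - y_i| = |8 - 2| + |-3 - (-9)| + |-4 - (-3)| = 6 + 6 + 1 = 13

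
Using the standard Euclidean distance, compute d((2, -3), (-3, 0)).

(Σ|x_i - y_i|^2)^(1/2) = (|2 - (-3)|^2 + |-3 - 0|^2)^(1/2)
= (5^2 + 3^2)^(1/2) = (25 + 9)^(1/2) = (34)^(1/2) ≈ 5.831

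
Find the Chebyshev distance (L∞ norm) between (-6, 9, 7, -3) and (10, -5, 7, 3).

max(|x_i - y_i|) = max(|-6 - 10|, |9 - (-5)|, |7 - 7|, |-3 - 3|) = max(16, 14, 0, 6) = 16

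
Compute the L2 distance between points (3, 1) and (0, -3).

(Σ|x_i - y_i|^2)^(1/2) = (|3 - 0|^2 + |1 - (-3)|^2)^(1/2)
= (3^2 + 4^2)^(1/2) = (9 + 16)^(1/2) = (25)^(1/2) = 5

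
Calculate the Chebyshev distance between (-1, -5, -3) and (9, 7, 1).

max(|x_i - y_i|) = max(|-1 - 9|, |-5 - 7|, |-3 - 1|) = max(10, 12, 4) = 12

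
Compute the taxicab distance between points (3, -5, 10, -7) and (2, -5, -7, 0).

Σ|x_i - y_i| = |3 - 2| + |-5 - (-5)| + |10 - (-7)| + |-7 - 0| = 1 + 0 + 17 + 7 = 25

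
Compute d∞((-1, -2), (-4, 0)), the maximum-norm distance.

max(|x_i - y_i|) = max(|-1 - (-4)|, |-2 - 0|) = max(3, 2) = 3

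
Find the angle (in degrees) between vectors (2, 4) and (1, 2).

With u = (2, 4), v = (1, 2):
u·v = 2·1 + 4·2 = 2 + 8 = 10.
|u| = √(2² + 4²) = √20, |v| = √(1² + 2²) = √5, so |u||v| = √(20·5) = √100 = 10.
cos θ = (u·v)/(|u||v|) = 10/10 = 1 (the vectors are parallel, pointing the same way)
θ = arccos(1) = 0°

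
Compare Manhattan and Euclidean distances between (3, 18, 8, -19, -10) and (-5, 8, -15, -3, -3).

L1 = |3 - (-5)| + |18 - 8| + |8 - (-15)| + |-19 - (-3)| + |-10 - (-3)| = 8 + 10 + 23 + 16 + 7 = 64
L2 = √(8² + 10² + 23² + 16² + 7²) = √998 ≈ 31.5911
L1 ≥ L2 always (equality iff movement is along one axis); L1 > L2 here.
Ratio L1/L2 = 64/√998 ≈ 2.0259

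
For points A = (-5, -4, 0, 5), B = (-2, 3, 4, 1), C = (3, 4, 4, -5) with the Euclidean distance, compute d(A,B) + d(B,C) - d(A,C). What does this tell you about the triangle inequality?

d(A,B) = √(3² + 7² + 4² + 4²) = √90 ≈ 9.4868, d(B,C) = √(5² + 1² + 0² + 6²) = √62 ≈ 7.874, d(A,C) = √(8² + 8² + 4² + 10²) = √244 ≈ 15.6205.
d(A,B) + d(B,C) - d(A,C) = 9.4868 + 7.874 - 15.6205 = 17.3608 - 15.6205 = 1.7403 (to 4 decimal places). This is ≥ 0, so the triangle inequality holds for these points.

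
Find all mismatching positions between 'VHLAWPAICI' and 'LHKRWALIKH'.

Differing positions: 1, 3, 4, 6, 7, 9, 10. Hamming distance = 7.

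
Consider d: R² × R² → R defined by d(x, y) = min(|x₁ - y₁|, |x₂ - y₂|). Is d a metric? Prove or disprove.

No. d fails identity of indiscernibles: take x = (-4, 0) and y = (-4, 8). Then d(x,y) = min(|-4 - (-4)|, |0 - 8|) = min(0, 8) = 0, yet x ≠ y.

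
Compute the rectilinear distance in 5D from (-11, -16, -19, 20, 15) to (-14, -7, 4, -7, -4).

Σ|x_i - y_i| = |-11 - (-14)| + |-16 - (-7)| + |-19 - 4| + |20 - (-7)| + |15 - (-4)| = 3 + 9 + 23 + 27 + 19 = 81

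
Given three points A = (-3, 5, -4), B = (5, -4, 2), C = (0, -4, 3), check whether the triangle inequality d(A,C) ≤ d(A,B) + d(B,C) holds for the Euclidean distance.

d(A,B) = √(8² + 9² + 6²) = √181 ≈ 13.4536, d(B,C) = √(5² + 0² + 1²) = √26 ≈ 5.099, d(A,C) = √(3² + 9² + 7²) = √139 ≈ 11.7898.
d(A,C) ≈ 11.7898 ≤ 13.4536 + 5.099 = 18.5526. Triangle inequality is satisfied.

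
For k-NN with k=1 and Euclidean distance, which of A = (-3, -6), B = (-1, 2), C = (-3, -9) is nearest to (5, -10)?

Distances: d(A) ≈ 8.9443, d(B) ≈ 13.4164, d(C) ≈ 8.0623. Nearest: C = (-3, -9) with distance 8.0623.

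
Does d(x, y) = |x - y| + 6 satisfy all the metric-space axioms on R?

No. d fails identity of indiscernibles (specifically d(x,x) = 0): d(8, 8) = |8 - 8| + 6 = 0 + 6 = 6 ≠ 0.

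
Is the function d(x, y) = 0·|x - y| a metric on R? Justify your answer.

No. With c = 0, d(x,y) = 0 for all x, y. This fails identity of indiscernibles: d(7, 16) = 0 but 7 ≠ 16.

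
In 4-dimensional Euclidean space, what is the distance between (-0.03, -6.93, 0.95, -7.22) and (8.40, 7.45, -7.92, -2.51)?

√(Σ(x_i - y_i)²) = √((-0.03 - 8.4)² + (-6.93 - 7.45)² + (0.95 - (-7.92))² + (-7.22 - (-2.51))²)
= √((-8.43)² + (-14.38)² + 8.87² + (-4.71)²) = √(71.0649 + 206.7844 + 78.6769 + 22.1841) = √378.7103 ≈ 19.4605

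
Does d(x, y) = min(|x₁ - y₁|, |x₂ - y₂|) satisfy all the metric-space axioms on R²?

No. d fails identity of indiscernibles: take x = (1, 0) and y = (1, 8). Then d(x,y) = min(|1 - 1|, |0 - 8|) = min(0, 8) = 0, yet x ≠ y.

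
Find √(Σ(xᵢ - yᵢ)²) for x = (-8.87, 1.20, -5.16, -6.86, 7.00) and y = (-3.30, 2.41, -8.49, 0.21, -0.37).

√(Σ(x_i - y_i)²) = √((-8.87 - (-3.3))² + (1.2 - 2.41)² + (-5.16 - (-8.49))² + (-6.86 - 0.21)² + (7 - (-0.37))²)
= √((-5.57)² + (-1.21)² + 3.33² + (-7.07)² + 7.37²) = √(31.0249 + 1.4641 + 11.0889 + 49.9849 + 54.3169) = √147.8797 ≈ 12.1606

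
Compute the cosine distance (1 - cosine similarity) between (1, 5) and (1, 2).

With u = (1, 5), v = (1, 2):
u·v = 1·1 + 5·2 = 1 + 10 = 11.
|u| = √(1² + 5²) = √26, |v| = √(1² + 2²) = √5, so |u||v| = √(26·5) = √130.
cos θ = (u·v)/(|u||v|) = 11/√130 ≈ 0.9648
Cosine distance = 1 - cos θ ≈ 1 - 0.9648 = 0.0352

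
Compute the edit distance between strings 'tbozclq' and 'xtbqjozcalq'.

Let D[i][j] be the edit distance between the first i characters of 'tbozclq' and the first j characters of 'xtbqjozcalq', with D[i][0] = i, D[0][j] = j, and D[i][j] = D[i-1][j-1] if the characters match, else 1 + min(D[i-1][j], D[i][j-1], D[i-1][j-1]). Filling the table (rows: prefixes of 'tbozclq', columns: prefixes of 'xtbqjozcalq'):
     ε  x  t  b  q  j  o  z  c  a  l  q
  ε  0  1  2  3  4  5  6  7  8  9 10 11
  t  1  1  1  2  3  4  5  6  7  8  9 10
  b  2  2  2  1  2  3  4  5  6  7  8  9
  o  3  3  3  2  2  3  3  4  5  6  7  8
  z  4  4  4  3  3  3  4  3  4  5  6  7
  c  5  5  5  4  4  4  4  4  3  4  5  6
  l  6  6  6  5  5  5  5  5  4  4  4  5
  q  7  7  7  6  5  6  6  6  5  5  5  4
The bottom-right entry gives D[7][11] = 4, so no sequence of fewer than 4 edits works. Backtracking through the table gives one optimal edit sequence (4 edits):
  tbozclq → xtbozclq (ins x @1)
  xtbozclq → xtbqozclq (ins q @4)
  xtbqozclq → xtbqjozclq (ins j @5)
  xtbqjozclq → xtbqjozcalq (ins a @9)
Edit distance = 4.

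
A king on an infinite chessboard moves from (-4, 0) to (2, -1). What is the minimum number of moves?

max(|x_i - y_i|) = max(|-4 - 2|, |0 - (-1)|) = max(6, 1) = 6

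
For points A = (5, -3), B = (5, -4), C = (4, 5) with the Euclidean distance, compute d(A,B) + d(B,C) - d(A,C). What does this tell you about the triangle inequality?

d(A,B) = √(0² + 1²) = √1 = 1, d(B,C) = √(1² + 9²) = √82 ≈ 9.0554, d(A,C) = √(1² + 8²) = √65 ≈ 8.0623.
d(A,B) + d(B,C) - d(A,C) = 1 + 9.0554 - 8.0623 = 10.0554 - 8.0623 = 1.9931 (to 4 decimal places). This is ≥ 0, so the triangle inequality holds for these points.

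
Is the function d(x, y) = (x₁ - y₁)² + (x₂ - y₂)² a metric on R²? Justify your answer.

No. The squared Euclidean distance fails the triangle inequality. Counterexample: x = (0, 0), y = (3, 4), z = (6, 8). d(x,z) = 6² + 8² = 100, but d(x,y) + d(y,z) = (3² + 4²) + (3² + 4²) = 25 + 25 = 50. Since 100 > 50, the triangle inequality is violated. (Note: √d, the ordinary Euclidean distance, IS a metric.)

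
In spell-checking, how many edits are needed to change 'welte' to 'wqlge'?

Let D[i][j] be the edit distance between the first i characters of 'welte' and the first j characters of 'wqlge', with D[i][0] = i, D[0][j] = j, and D[i][j] = D[i-1][j-1] if the characters match, else 1 + min(D[i-1][j], D[i][j-1], D[i-1][j-1]). Filling the table (rows: prefixes of 'welte', columns: prefixes of 'wqlge'):
     ε  w  q  l  g  e
  ε  0  1  2  3  4  5
  w  1  0  1  2  3  4
  e  2  1  1  2  3  3
  l  3  2  2  1  2  3
  t  4  3  3  2  2  3
  e  5  4  4  3  3  2
The bottom-right entry gives D[5][5] = 2, so no sequence of fewer than 2 edits works. Backtracking through the table gives one optimal edit sequence (2 edits):
  welte → wqlte (sub e→q @2)
  wqlte → wqlge (sub t→g @4)
Edit distance = 2.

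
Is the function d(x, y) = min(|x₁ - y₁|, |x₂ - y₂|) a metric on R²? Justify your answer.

No. d fails identity of indiscernibles: take x = (4, 0) and y = (4, 9). Then d(x,y) = min(|4 - 4|, |0 - 9|) = min(0, 9) = 0, yet x ≠ y.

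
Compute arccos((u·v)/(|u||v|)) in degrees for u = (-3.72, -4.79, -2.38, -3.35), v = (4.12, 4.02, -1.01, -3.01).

With u = (-3.72, -4.79, -2.38, -3.35), v = (4.12, 4.02, -1.01, -3.01):
u·v = (-3.72)·4.12 + (-4.79)·4.02 + (-2.38)·(-1.01) + (-3.35)·(-3.01) = (-15.3264) + (-19.2558) + 2.4038 + 10.0835 = -22.0949.
|u| = √((-3.72)² + (-4.79)² + (-2.38)² + (-3.35)²) = √(13.8384 + 22.9441 + 5.6644 + 11.2225) = √53.6694, |v| = √(4.12² + 4.02² + (-1.01)² + (-3.01)²) = √(16.9744 + 16.1604 + 1.0201 + 9.0601) = √43.215.
cos θ = (u·v)/(|u||v|) = -22.0949/(√53.6694·√43.215) ≈ -0.458787
θ = arccos(-0.458787) ≈ 117.31°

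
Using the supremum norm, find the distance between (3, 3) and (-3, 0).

max(|x_i - y_i|) = max(|3 - (-3)|, |3 - 0|) = max(6, 3) = 6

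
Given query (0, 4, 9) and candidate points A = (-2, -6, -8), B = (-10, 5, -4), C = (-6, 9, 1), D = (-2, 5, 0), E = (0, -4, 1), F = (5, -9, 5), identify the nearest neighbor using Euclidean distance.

Distances: d(A) ≈ 19.8242, d(B) ≈ 16.4317, d(C) ≈ 11.1803, d(D) ≈ 9.2736, d(E) ≈ 11.3137, d(F) ≈ 14.4914. Nearest: D = (-2, 5, 0) with distance 9.2736.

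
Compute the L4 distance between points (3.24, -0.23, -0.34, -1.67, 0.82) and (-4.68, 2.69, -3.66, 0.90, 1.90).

(Σ|x_i - y_i|^4)^(1/4) = (|3.24 - (-4.68)|^4 + |-0.23 - 2.69|^4 + |-0.34 - (-3.66)|^4 + |-1.67 - 0.9|^4 + |0.82 - 1.9|^4)^(1/4)
= (7.92^4 + 2.92^4 + 3.32^4 + 2.57^4 + 1.08^4)^(1/4) ≈ (3934.6013 + 72.6995 + 121.4933 + 43.6247 + 1.3605)^(1/4) = (4173.7793)^(1/4) ≈ 8.0377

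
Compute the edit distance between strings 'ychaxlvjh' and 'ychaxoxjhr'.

Let D[i][j] be the edit distance between the first i characters of 'ychaxlvjh' and the first j characters of 'ychaxoxjhr', with D[i][0] = i, D[0][j] = j, and D[i][j] = D[i-1][j-1] if the characters match, else 1 + min(D[i-1][j], D[i][j-1], D[i-1][j-1]). Filling the table (rows: prefixes of 'ychaxlvjh', columns: prefixes of 'ychaxoxjhr'):
     ε  y  c  h  a  x  o  x  j  h  r
  ε  0  1  2  3  4  5  6  7  8  9 10
  y  1  0  1  2  3  4  5  6  7  8  9
  c  2  1  0  1  2  3  4  5  6  7  8
  h  3  2  1  0  1  2  3  4  5  6  7
  a  4  3  2  1  0  1  2  3  4  5  6
  x  5  4  3  2  1  0  1  2  3  4  5
  l  6  5  4  3  2  1  1  2  3  4  5
  v  7  6  5  4  3  2  2  2  3  4  5
  j  8  7  6  5  4  3  3  3  2  3  4
  h  9  8  7  6  5  4  4  4  3  2  3
The bottom-right entry gives D[9][10] = 3, so no sequence of fewer than 3 edits works. Backtracking through the table gives one optimal edit sequence (3 edits):
  ychaxlvjh → ychaxovjh (sub l→o @6)
  ychaxovjh → ychaxoxjh (sub v→x @7)
  ychaxoxjh → ychaxoxjhr (ins r @10)
Edit distance = 3.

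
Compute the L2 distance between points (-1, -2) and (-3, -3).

(Σ|x_i - y_i|^2)^(1/2) = (|-1 - (-3)|^2 + |-2 - (-3)|^2)^(1/2)
= (2^2 + 1^2)^(1/2) = (4 + 1)^(1/2) = (5)^(1/2) ≈ 2.2361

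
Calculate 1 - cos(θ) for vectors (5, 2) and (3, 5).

With u = (5, 2), v = (3, 5):
u·v = 5·3 + 2·5 = 15 + 10 = 25.
|u| = √(5² + 2²) = √29, |v| = √(3² + 5²) = √34, so |u||v| = √(29·34) = √986.
cos θ = (u·v)/(|u||v|) = 25/√986 ≈ 0.7962
Cosine distance = 1 - cos θ ≈ 1 - 0.7962 = 0.2038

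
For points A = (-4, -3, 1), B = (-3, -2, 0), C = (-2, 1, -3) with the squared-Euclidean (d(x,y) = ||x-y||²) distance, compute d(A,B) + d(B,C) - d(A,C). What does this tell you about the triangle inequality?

d(A,B) = 1² + 1² + 1² = 3, d(B,C) = 1² + 3² + 3² = 19, d(A,C) = 2² + 4² + 4² = 36.
d(A,B) + d(B,C) - d(A,C) = 3 + 19 - 36 = 22 - 36 = -14. This is < 0, so the triangle inequality FAILS for these points (squared-Euclidean is not a metric).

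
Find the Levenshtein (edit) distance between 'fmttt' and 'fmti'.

Let D[i][j] be the edit distance between the first i characters of 'fmttt' and the first j characters of 'fmti', with D[i][0] = i, D[0][j] = j, and D[i][j] = D[i-1][j-1] if the characters match, else 1 + min(D[i-1][j], D[i][j-1], D[i-1][j-1]). Filling the table (rows: prefixes of 'fmttt', columns: prefixes of 'fmti'):
     ε  f  m  t  i
  ε  0  1  2  3  4
  f  1  0  1  2  3
  m  2  1  0  1  2
  t  3  2  1  0  1
  t  4  3  2  1  1
  t  5  4  3  2  2
The bottom-right entry gives D[5][4] = 2, so no sequence of fewer than 2 edits works. Backtracking through the table gives one optimal edit sequence (2 edits):
  fmttt → fmtt (del t @3)
  fmtt → fmti (sub t→i @4)
Edit distance = 2.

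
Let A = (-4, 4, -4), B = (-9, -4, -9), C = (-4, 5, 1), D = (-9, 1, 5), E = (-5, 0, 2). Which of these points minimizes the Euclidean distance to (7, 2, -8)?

Distances: d(A) ≈ 11.8743, d(B) ≈ 17.1172, d(C) ≈ 14.5258, d(D) ≈ 20.6398, d(E) ≈ 15.748. Nearest: A = (-4, 4, -4) with distance 11.8743.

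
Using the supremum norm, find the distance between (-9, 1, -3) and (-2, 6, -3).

max(|x_i - y_i|) = max(|-9 - (-2)|, |1 - 6|, |-3 - (-3)|) = max(7, 5, 0) = 7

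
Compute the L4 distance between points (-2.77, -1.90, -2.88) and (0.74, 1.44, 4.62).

(Σ|x_i - y_i|^4)^(1/4) = (|-2.77 - 0.74|^4 + |-1.9 - 1.44|^4 + |-2.88 - 4.62|^4)^(1/4)
= (3.51^4 + 3.34^4 + 7.5^4)^(1/4) ≈ (151.7849 + 124.4474 + 3164.0625)^(1/4) = (3440.2948)^(1/4) ≈ 7.6586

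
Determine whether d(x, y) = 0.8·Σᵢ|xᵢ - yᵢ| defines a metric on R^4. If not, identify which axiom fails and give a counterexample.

Yes. The L1 (Manhattan) norm induces a metric on R^4, and multiplying a metric by a positive constant 0.8 > 0 preserves all four axioms: non-negativity (0.8·||x-y|| ≥ 0), identity (0.8·||x-y|| = 0 ⟺ ||x-y|| = 0 ⟺ x = y), symmetry (||x-y|| = ||y-x||), and the triangle inequality (0.8·||x-z|| ≤ 0.8·||x-y|| + 0.8·||y-z||). So d is a metric.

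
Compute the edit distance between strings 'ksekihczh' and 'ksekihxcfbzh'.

Let D[i][j] be the edit distance between the first i characters of 'ksekihczh' and the first j characters of 'ksekihxcfbzh', with D[i][0] = i, D[0][j] = j, and D[i][j] = D[i-1][j-1] if the characters match, else 1 + min(D[i-1][j], D[i][j-1], D[i-1][j-1]). Filling the table (rows: prefixes of 'ksekihczh', columns: prefixes of 'ksekihxcfbzh'):
     ε  k  s  e  k  i  h  x  c  f  b  z  h
  ε  0  1  2  3  4  5  6  7  8  9 10 11 12
  k  1  0  1  2  3  4  5  6  7  8  9 10 11
  s  2  1  0  1  2  3  4  5  6  7  8  9 10
  e  3  2  1  0  1  2  3  4  5  6  7  8  9
  k  4  3  2  1  0  1  2  3  4  5  6  7  8
  i  5  4  3  2  1  0  1  2  3  4  5  6  7
  h  6  5  4  3  2  1  0  1  2  3  4  5  6
  c  7  6  5  4  3  2  1  1  1  2  3  4  5
  z  8  7  6  5  4  3  2  2  2  2  3  3  4
  h  9  8  7  6  5  4  3  3  3  3  3  4  3
The bottom-right entry gives D[9][12] = 3, so no sequence of fewer than 3 edits works. Backtracking through the table gives one optimal edit sequence (3 edits):
  ksekihczh → ksekihxczh (ins x @7)
  ksekihxczh → ksekihxcfzh (ins f @9)
  ksekihxcfzh → ksekihxcfbzh (ins b @10)
Edit distance = 3.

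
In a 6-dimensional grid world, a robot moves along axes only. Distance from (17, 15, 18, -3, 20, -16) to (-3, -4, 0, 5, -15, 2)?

Σ|x_i - y_i| = |17 - (-3)| + |15 - (-4)| + |18 - 0| + |-3 - 5| + |20 - (-15)| + |-16 - 2| = 20 + 19 + 18 + 8 + 35 + 18 = 118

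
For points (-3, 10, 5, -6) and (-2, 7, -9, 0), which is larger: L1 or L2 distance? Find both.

L1 = |-3 - (-2)| + |10 - 7| + |5 - (-9)| + |-6 - 0| = 1 + 3 + 14 + 6 = 24
L2 = √(1² + 3² + 14² + 6²) = √242 ≈ 15.5563
L1 ≥ L2 always (equality iff movement is along one axis); L1 > L2 here.
Ratio L1/L2 = 24/√242 ≈ 1.5428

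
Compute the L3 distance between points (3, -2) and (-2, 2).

(Σ|x_i - y_i|^3)^(1/3) = (|3 - (-2)|^3 + |-2 - 2|^3)^(1/3)
= (5^3 + 4^3)^(1/3) = (125 + 64)^(1/3) = (189)^(1/3) ≈ 5.7388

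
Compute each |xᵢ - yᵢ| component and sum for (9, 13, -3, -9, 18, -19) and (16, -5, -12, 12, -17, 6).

Σ|x_i - y_i| = |9 - 16| + |13 - (-5)| + |-3 - (-12)| + |-9 - 12| + |18 - (-17)| + |-19 - 6| = 7 + 18 + 9 + 21 + 35 + 25 = 115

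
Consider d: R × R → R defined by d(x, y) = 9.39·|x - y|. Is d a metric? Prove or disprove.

Yes. Since |x - y| is a metric on R and 9.39 > 0, the positive scalar multiple 9.39·|x - y| is also a metric: scaling by a positive constant preserves non-negativity, identity (d=0 ⟺ |x-y|=0 ⟺ x=y), symmetry, and the triangle inequality.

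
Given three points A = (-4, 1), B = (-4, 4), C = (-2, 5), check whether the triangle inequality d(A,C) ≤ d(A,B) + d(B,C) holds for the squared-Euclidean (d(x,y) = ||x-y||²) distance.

d(A,B) = 0² + 3² = 9, d(B,C) = 2² + 1² = 5, d(A,C) = 2² + 4² = 20.
d(A,C) = 20 > 9 + 5 = 14. Triangle inequality is VIOLATED. (Squared-Euclidean is not a metric — this is a counterexample.)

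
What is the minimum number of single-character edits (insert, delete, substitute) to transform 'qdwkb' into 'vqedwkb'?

Let D[i][j] be the edit distance between the first i characters of 'qdwkb' and the first j characters of 'vqedwkb', with D[i][0] = i, D[0][j] = j, and D[i][j] = D[i-1][j-1] if the characters match, else 1 + min(D[i-1][j], D[i][j-1], D[i-1][j-1]). Filling the table (rows: prefixes of 'qdwkb', columns: prefixes of 'vqedwkb'):
     ε  v  q  e  d  w  k  b
  ε  0  1  2  3  4  5  6  7
  q  1  1  1  2  3  4  5  6
  d  2  2  2  2  2  3  4  5
  w  3  3  3  3  3  2  3  4
  k  4  4  4  4  4  3  2  3
  b  5  5  5  5  5  4  3  2
The bottom-right entry gives D[5][7] = 2, so no sequence of fewer than 2 edits works. Backtracking through the table gives one optimal edit sequence (2 edits):
  qdwkb → vqdwkb (ins v @1)
  vqdwkb → vqedwkb (ins e @3)
Edit distance = 2.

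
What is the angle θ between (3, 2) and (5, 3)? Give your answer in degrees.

With u = (3, 2), v = (5, 3):
u·v = 3·5 + 2·3 = 15 + 6 = 21.
|u| = √(3² + 2²) = √13, |v| = √(5² + 3²) = √34, so |u||v| = √(13·34) = √442.
cos θ = (u·v)/(|u||v|) = 21/√442 ≈ 0.998868
θ = arccos(0.998868) ≈ 2.73°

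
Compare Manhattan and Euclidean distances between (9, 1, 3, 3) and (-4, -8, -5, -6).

L1 = |9 - (-4)| + |1 - (-8)| + |3 - (-5)| + |3 - (-6)| = 13 + 9 + 8 + 9 = 39
L2 = √(13² + 9² + 8² + 9²) = √395 ≈ 19.8746
L1 ≥ L2 always (equality iff movement is along one axis); L1 > L2 here.
Ratio L1/L2 = 39/√395 ≈ 1.9623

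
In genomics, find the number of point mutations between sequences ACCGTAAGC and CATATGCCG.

Differing positions: 1, 2, 3, 4, 6, 7, 8, 9. Hamming distance = 8.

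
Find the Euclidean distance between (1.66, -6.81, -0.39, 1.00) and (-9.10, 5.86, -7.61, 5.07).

√(Σ(x_i - y_i)²) = √((1.66 - (-9.1))² + (-6.81 - 5.86)² + (-0.39 - (-7.61))² + (1 - 5.07)²)
= √(10.76² + (-12.67)² + 7.22² + (-4.07)²) = √(115.7776 + 160.5289 + 52.1284 + 16.5649) = √344.9998 ≈ 18.5742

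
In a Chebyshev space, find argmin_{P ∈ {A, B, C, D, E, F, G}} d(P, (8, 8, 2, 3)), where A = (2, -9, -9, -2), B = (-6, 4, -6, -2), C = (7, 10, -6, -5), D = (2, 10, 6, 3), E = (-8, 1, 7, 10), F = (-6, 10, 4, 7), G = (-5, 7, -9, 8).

Distances: d(A) = 17, d(B) = 14, d(C) = 8, d(D) = 6, d(E) = 16, d(F) = 14, d(G) = 13. Nearest: D = (2, 10, 6, 3) with distance 6.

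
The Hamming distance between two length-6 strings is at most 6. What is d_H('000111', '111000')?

Differing positions: 1, 2, 3, 4, 5, 6. Hamming distance = 6. The maximum possible Hamming distance for length-6 strings is 6, so d_H/6 = 6/6 = 1.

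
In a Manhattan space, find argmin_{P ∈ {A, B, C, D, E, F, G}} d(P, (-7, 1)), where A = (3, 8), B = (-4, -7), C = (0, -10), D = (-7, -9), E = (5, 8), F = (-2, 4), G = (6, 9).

Distances: d(A) = 17, d(B) = 11, d(C) = 18, d(D) = 10, d(E) = 19, d(F) = 8, d(G) = 21. Nearest: F = (-2, 4) with distance 8.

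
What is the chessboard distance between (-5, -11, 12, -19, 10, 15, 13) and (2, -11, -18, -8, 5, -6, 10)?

max(|x_i - y_i|) = max(|-5 - 2|, |-11 - (-11)|, |12 - (-18)|, |-19 - (-8)|, |10 - 5|, |15 - (-6)|, |13 - 10|) = max(7, 0, 30, 11, 5, 21, 3) = 30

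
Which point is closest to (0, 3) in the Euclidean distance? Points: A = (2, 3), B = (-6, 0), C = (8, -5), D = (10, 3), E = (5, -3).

Distances: d(A) = 2, d(B) ≈ 6.7082, d(C) ≈ 11.3137, d(D) = 10, d(E) ≈ 7.8102. Nearest: A = (2, 3) with distance 2.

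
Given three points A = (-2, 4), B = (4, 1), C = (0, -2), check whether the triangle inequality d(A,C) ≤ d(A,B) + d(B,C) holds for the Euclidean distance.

d(A,B) = √(6² + 3²) = √45 ≈ 6.7082, d(B,C) = √(4² + 3²) = √25 = 5, d(A,C) = √(2² + 6²) = √40 ≈ 6.3246.
d(A,C) ≈ 6.3246 ≤ 6.7082 + 5 = 11.7082. Triangle inequality is satisfied.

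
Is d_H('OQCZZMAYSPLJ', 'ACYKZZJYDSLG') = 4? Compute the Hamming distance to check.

Differing positions: 1, 2, 3, 4, 6, 7, 9, 10, 12. Hamming distance = 9, so the claim that d_H = 4 is false.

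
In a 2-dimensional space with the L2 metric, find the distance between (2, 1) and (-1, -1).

(Σ|x_i - y_i|^2)^(1/2) = (|2 - (-1)|^2 + |1 - (-1)|^2)^(1/2)
= (3^2 + 2^2)^(1/2) = (9 + 4)^(1/2) = (13)^(1/2) ≈ 3.6056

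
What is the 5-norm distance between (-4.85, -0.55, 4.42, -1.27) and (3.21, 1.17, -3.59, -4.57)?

(Σ|x_i - y_i|^5)^(1/5) = (|-4.85 - 3.21|^5 + |-0.55 - 1.17|^5 + |4.42 - (-3.59)|^5 + |-1.27 - (-4.57)|^5)^(1/5)
= (8.06^5 + 1.72^5 + 8.01^5 + 3.3^5)^(1/5) ≈ (34015.3708 + 15.0537 + 32973.3126 + 391.3539)^(1/5) = (67395.091)^(1/5) ≈ 9.2411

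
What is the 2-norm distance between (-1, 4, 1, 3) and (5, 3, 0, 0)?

(Σ|x_i - y_i|^2)^(1/2) = (|-1 - 5|^2 + |4 - 3|^2 + |1 - 0|^2 + |3 - 0|^2)^(1/2)
= (6^2 + 1^2 + 1^2 + 3^2)^(1/2) = (36 + 1 + 1 + 9)^(1/2) = (47)^(1/2) ≈ 6.8557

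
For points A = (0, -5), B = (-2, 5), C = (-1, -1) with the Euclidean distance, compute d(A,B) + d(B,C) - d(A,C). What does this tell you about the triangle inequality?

d(A,B) = √(2² + 10²) = √104 ≈ 10.198, d(B,C) = √(1² + 6²) = √37 ≈ 6.0828, d(A,C) = √(1² + 4²) = √17 ≈ 4.1231.
d(A,B) + d(B,C) - d(A,C) = 10.198 + 6.0828 - 4.1231 = 16.2808 - 4.1231 = 12.1577 (to 4 decimal places). This is ≥ 0, so the triangle inequality holds for these points.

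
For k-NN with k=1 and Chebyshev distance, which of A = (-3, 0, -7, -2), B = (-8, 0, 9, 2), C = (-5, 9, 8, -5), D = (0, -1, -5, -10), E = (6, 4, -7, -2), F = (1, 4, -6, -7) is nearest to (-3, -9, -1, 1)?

Distances: d(A) = 9, d(B) = 10, d(C) = 18, d(D) = 11, d(E) = 13, d(F) = 13. Nearest: A = (-3, 0, -7, -2) with distance 9.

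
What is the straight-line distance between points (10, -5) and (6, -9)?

√(Σ(x_i - y_i)²) = √((10 - 6)² + (-5 - (-9))²)
= √(4² + 4²) = √(16 + 16) = √32 ≈ 5.6569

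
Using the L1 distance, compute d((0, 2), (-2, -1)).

Σ|x_i - y_i| = |0 - (-2)| + |2 - (-1)| = 2 + 3 = 5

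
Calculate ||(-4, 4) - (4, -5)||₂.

√(Σ(x_i - y_i)²) = √((-4 - 4)² + (4 - (-5))²)
= √((-8)² + 9²) = √(64 + 81) = √145 ≈ 12.0416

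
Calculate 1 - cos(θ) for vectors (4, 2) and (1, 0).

With u = (4, 2), v = (1, 0):
u·v = 4·1 + 2·0 = 4 + 0 = 4.
|u| = √(4² + 2²) = √20, |v| = √(1² + 0²) = √1, so |u||v| = √(20·1) = √20.
cos θ = (u·v)/(|u||v|) = 4/√20 ≈ 0.8944
Cosine distance = 1 - cos θ ≈ 1 - 0.8944 = 0.1056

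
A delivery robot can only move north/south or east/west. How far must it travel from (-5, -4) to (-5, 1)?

Σ|x_i - y_i| = |-5 - (-5)| + |-4 - 1| = 0 + 5 = 5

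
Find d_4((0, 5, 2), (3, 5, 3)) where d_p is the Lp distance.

(Σ|x_i - y_i|^4)^(1/4) = (|0 - 3|^4 + |5 - 5|^4 + |2 - 3|^4)^(1/4)
= (3^4 + 0^4 + 1^4)^(1/4) = (81 + 0 + 1)^(1/4) = (82)^(1/4) ≈ 3.0092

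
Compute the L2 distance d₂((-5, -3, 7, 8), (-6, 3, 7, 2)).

√(Σ(x_i - y_i)²) = √((-5 - (-6))² + (-3 - 3)² + (7 - 7)² + (8 - 2)²)
= √(1² + (-6)² + 0² + 6²) = √(1 + 36 + 0 + 36) = √73 ≈ 8.544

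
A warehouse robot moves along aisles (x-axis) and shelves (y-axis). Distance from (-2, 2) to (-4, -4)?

Σ|x_i - y_i| = |-2 - (-4)| + |2 - (-4)| = 2 + 6 = 8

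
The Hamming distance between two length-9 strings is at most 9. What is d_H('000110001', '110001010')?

Differing positions: 1, 2, 4, 5, 6, 8, 9. Hamming distance = 7. The maximum possible Hamming distance for length-9 strings is 9, so d_H/9 = 7/9 ≈ 0.7778.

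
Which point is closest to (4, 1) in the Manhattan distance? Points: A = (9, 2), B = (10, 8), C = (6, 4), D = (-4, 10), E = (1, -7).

Distances: d(A) = 6, d(B) = 13, d(C) = 5, d(D) = 17, d(E) = 11. Nearest: C = (6, 4) with distance 5.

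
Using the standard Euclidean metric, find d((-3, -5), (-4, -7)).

√(Σ(x_i - y_i)²) = √((-3 - (-4))² + (-5 - (-7))²)
= √(1² + 2²) = √(1 + 4) = √5 ≈ 2.2361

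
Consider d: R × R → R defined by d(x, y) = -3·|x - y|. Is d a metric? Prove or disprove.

No. With c = -3 < 0, d fails non-negativity: d(4, 7) = -3·|4 - 7| = -3·3 = -9 < 0.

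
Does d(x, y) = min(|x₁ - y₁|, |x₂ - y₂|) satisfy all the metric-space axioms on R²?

No. d fails identity of indiscernibles: take x = (-3, 0) and y = (-3, 9). Then d(x,y) = min(|-3 - (-3)|, |0 - 9|) = min(0, 9) = 0, yet x ≠ y.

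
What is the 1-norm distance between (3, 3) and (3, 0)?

Σ|x_i - y_i| = |3 - 3| + |3 - 0| = 0 + 3 = 3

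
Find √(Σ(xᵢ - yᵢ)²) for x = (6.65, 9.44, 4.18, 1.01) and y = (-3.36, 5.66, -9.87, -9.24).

√(Σ(x_i - y_i)²) = √((6.65 - (-3.36))² + (9.44 - 5.66)² + (4.18 - (-9.87))² + (1.01 - (-9.24))²)
= √(10.01² + 3.78² + 14.05² + 10.25²) = √(100.2001 + 14.2884 + 197.4025 + 105.0625) = √416.9535 ≈ 20.4194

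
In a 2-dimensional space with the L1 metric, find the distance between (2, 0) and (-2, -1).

Σ|x_i - y_i| = |2 - (-2)| + |0 - (-1)| = 4 + 1 = 5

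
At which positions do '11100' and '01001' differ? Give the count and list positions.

Differing positions: 1, 3, 5. Hamming distance = 3.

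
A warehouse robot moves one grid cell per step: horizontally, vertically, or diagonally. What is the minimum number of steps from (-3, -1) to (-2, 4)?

max(|x_i - y_i|) = max(|-3 - (-2)|, |-1 - 4|) = max(1, 5) = 5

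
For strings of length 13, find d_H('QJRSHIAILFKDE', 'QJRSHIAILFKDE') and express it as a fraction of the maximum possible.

Differing positions: none. Hamming distance = 0. The maximum possible Hamming distance for length-13 strings is 13, so d_H/13 = 0/13 = 0.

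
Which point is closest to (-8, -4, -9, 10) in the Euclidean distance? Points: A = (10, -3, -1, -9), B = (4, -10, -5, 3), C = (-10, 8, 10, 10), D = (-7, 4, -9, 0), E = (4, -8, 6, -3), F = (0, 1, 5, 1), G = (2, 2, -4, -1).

Distances: d(A) ≈ 27.3861, d(B) ≈ 15.6525, d(C) ≈ 22.561, d(D) ≈ 12.8452, d(E) ≈ 23.5372, d(F) ≈ 19.1311, d(G) ≈ 16.7929. Nearest: D = (-7, 4, -9, 0) with distance 12.8452.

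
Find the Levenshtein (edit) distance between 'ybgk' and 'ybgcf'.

Let D[i][j] be the edit distance between the first i characters of 'ybgk' and the first j characters of 'ybgcf', with D[i][0] = i, D[0][j] = j, and D[i][j] = D[i-1][j-1] if the characters match, else 1 + min(D[i-1][j], D[i][j-1], D[i-1][j-1]). Filling the table (rows: prefixes of 'ybgk', columns: prefixes of 'ybgcf'):
     ε  y  b  g  c  f
  ε  0  1  2  3  4  5
  y  1  0  1  2  3  4
  b  2  1  0  1  2  3
  g  3  2  1  0  1  2
  k  4  3  2  1  1  2
The bottom-right entry gives D[4][5] = 2, so no sequence of fewer than 2 edits works. Backtracking through the table gives one optimal edit sequence (2 edits):
  ybgk → ybgck (ins c @4)
  ybgck → ybgcf (sub k→f @5)
Edit distance = 2.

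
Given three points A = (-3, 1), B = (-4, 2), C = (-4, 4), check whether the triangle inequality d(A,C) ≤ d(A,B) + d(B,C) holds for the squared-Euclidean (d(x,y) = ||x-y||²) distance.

d(A,B) = 1² + 1² = 2, d(B,C) = 0² + 2² = 4, d(A,C) = 1² + 3² = 10.
d(A,C) = 10 > 2 + 4 = 6. Triangle inequality is VIOLATED. (Squared-Euclidean is not a metric — this is a counterexample.)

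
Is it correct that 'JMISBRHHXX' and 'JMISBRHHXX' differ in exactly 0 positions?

Differing positions: none. Hamming distance = 0, so the claim is true.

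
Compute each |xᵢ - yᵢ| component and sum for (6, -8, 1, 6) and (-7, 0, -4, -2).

Σ|x_i - y_i| = |6 - (-7)| + |-8 - 0| + |1 - (-4)| + |6 - (-2)| = 13 + 8 + 5 + 8 = 34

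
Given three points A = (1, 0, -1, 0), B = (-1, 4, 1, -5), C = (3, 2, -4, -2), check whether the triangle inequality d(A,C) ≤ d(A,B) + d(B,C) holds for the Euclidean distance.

d(A,B) = √(2² + 4² + 2² + 5²) = √49 = 7, d(B,C) = √(4² + 2² + 5² + 3²) = √54 ≈ 7.3485, d(A,C) = √(2² + 2² + 3² + 2²) = √21 ≈ 4.5826.
d(A,C) ≈ 4.5826 ≤ 7 + 7.3485 = 14.3485. Triangle inequality is satisfied.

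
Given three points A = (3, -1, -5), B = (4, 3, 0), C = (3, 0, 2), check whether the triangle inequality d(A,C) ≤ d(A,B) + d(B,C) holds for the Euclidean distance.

d(A,B) = √(1² + 4² + 5²) = √42 ≈ 6.4807, d(B,C) = √(1² + 3² + 2²) = √14 ≈ 3.7417, d(A,C) = √(0² + 1² + 7²) = √50 ≈ 7.0711.
d(A,C) ≈ 7.0711 ≤ 6.4807 + 3.7417 = 10.2224. Triangle inequality is satisfied.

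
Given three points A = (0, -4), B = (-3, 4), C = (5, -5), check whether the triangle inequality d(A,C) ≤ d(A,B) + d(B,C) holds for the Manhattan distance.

d(A,B) = 3 + 8 = 11, d(B,C) = 8 + 9 = 17, d(A,C) = 5 + 1 = 6.
d(A,C) = 6 ≤ 11 + 17 = 28. Triangle inequality is satisfied.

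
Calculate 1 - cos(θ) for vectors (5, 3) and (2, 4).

With u = (5, 3), v = (2, 4):
u·v = 5·2 + 3·4 = 10 + 12 = 22.
|u| = √(5² + 3²) = √34, |v| = √(2² + 4²) = √20, so |u||v| = √(34·20) = √680.
cos θ = (u·v)/(|u||v|) = 22/√680 ≈ 0.8437
Cosine distance = 1 - cos θ ≈ 1 - 0.8437 = 0.1563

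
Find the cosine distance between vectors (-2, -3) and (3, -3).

With u = (-2, -3), v = (3, -3):
u·v = (-2)·3 + (-3)·(-3) = (-6) + 9 = 3.
|u| = √((-2)² + (-3)²) = √13, |v| = √(3² + (-3)²) = √18, so |u||v| = √(13·18) = √234.
cos θ = (u·v)/(|u||v|) = 3/√234 ≈ 0.1961
Cosine distance = 1 - cos θ ≈ 1 - 0.1961 = 0.8039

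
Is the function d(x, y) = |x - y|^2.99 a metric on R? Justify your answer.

No. d(x,y) = |x-y|^2.99 fails the triangle inequality since p = 2.99 > 1. Counterexample: x = -1, y = 8, z = 16. d(x,z) = |-1 - 16|^2.99 = 17^2.99 ≈ 4775.7576, but d(x,y) + d(y,z) = 9^2.99 + 8^2.99 ≈ 713.1569 + 501.4632 = 1214.6201. Since 4775.7576 > 1214.6201, the triangle inequality is violated.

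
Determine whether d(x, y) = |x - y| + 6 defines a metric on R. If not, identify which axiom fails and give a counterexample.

No. d fails identity of indiscernibles (specifically d(x,x) = 0): d(5, 5) = |5 - 5| + 6 = 0 + 6 = 6 ≠ 0.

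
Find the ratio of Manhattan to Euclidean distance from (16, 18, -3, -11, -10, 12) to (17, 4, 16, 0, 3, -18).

L1 = |16 - 17| + |18 - 4| + |-3 - 16| + |-11 - 0| + |-10 - 3| + |12 - (-18)| = 1 + 14 + 19 + 11 + 13 + 30 = 88
L2 = √(1² + 14² + 19² + 11² + 13² + 30²) = √1748 ≈ 41.8091
L1 ≥ L2 always (equality iff movement is along one axis); L1 > L2 here.
Ratio L1/L2 = 88/√1748 ≈ 2.1048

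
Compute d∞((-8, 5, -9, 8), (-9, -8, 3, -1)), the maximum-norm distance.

max(|x_i - y_i|) = max(|-8 - (-9)|, |5 - (-8)|, |-9 - 3|, |8 - (-1)|) = max(1, 13, 12, 9) = 13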